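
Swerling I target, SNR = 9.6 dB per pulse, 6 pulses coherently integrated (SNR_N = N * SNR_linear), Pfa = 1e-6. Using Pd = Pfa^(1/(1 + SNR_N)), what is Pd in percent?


SNR_lin = 10^(9.6/10) = 9.12011
SNR_N = 6 * 9.12011 = 54.72066
1/(1 + SNR_N) = 1/55.72066 = 0.0179467
Pd = (1e-6)^0.0179467 = 0.7804
Pd = 78.0%

78.0%


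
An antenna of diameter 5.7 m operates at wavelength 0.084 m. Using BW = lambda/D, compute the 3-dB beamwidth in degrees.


BW_rad = 0.084 / 5.7 = 0.014737
BW_deg = 0.84 degrees

0.84 degrees


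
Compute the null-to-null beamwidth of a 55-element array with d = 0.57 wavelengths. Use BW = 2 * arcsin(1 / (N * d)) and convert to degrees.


1/(N*d) = 1/(55*0.57) = 0.031898
BW = 2*arcsin(0.031898) = 3.7 degrees

3.7 degrees


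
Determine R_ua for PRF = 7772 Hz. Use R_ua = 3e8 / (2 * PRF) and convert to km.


R_ua = 3e8 / (2 * 7772) = 19300.1 m = 19.3 km

19.3 km


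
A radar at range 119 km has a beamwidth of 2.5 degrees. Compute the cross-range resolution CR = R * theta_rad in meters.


BW_rad = 0.043633231
CR = 119000 * 0.043633231 = 5192.4 m

5192.4 m


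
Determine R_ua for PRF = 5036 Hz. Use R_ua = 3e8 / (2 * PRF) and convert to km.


R_ua = 3e8 / (2 * 5036) = 29785.5 m = 29.8 km

29.8 km


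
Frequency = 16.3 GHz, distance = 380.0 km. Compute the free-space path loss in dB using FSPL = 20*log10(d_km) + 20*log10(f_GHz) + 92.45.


20*log10(380.0) = 51.6
20*log10(16.3) = 24.24
FSPL = 168.3 dB

168.3 dB


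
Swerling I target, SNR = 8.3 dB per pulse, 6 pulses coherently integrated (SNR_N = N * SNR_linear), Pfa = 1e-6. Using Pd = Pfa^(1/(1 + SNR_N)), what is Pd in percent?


SNR_lin = 10^(8.3/10) = 6.76083
SNR_N = 6 * 6.76083 = 40.56498
1/(1 + SNR_N) = 1/41.56498 = 0.0240587
Pd = (1e-6)^0.0240587 = 0.71721
Pd = 71.7%

71.7%


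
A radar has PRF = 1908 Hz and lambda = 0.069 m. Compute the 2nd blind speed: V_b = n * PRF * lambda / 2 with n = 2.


V_blind = 2 * 1908 * 0.069 / 2 = 131.7 m/s

131.7 m/s


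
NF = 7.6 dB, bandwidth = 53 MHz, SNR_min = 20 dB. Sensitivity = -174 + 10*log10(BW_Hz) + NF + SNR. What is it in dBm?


10*log10(53000000.0) = 77.24
S = -174 + 77.24 + 7.6 + 20 = -69.2 dBm

-69.2 dBm


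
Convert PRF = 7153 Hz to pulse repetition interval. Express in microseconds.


PRI = 1/7153 = 0.0001398015 s = 139.8 us

139.8 us


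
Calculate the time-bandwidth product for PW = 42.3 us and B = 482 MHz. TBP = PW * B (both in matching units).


TBP = 42.3 * 482 = 20388.6

20388.6


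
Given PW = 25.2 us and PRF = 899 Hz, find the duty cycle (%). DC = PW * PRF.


DC = 25.2e-6 * 899 * 100 = 2.27%

2.27%


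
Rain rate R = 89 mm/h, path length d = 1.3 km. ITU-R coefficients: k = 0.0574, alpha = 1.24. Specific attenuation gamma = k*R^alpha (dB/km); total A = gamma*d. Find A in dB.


gamma = 0.0574 * 89^1.24 = 15.002219 dB/km
A = 15.002219 * 1.3 = 19.5 dB

19.5 dB


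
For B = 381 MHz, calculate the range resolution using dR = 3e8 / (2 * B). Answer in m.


dR = 3e8 / (2 * 381000000.0) = 0.39 m

0.39 m


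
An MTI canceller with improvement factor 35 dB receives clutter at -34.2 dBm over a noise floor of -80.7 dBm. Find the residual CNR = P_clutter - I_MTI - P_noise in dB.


CNR = -34.2 - 35 - (-80.7) = 11.5 dB

11.5 dB


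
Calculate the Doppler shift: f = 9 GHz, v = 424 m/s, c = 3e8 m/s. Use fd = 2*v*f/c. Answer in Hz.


fd = 2 * 424 * 9000000000.0 / 3e8 = 25440.0 Hz

25440.0 Hz


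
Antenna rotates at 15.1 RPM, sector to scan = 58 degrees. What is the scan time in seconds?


t = 58 / (15.1 * 360) * 60 = 0.64 s

0.64 s


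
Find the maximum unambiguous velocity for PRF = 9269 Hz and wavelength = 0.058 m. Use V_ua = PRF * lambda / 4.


V_ua = 9269 * 0.058 / 4 = 134.4 m/s

134.4 m/s


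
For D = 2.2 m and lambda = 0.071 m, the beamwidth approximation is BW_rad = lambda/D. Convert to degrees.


BW_rad = 0.071 / 2.2 = 0.032273
BW_deg = 1.85 degrees

1.85 degrees


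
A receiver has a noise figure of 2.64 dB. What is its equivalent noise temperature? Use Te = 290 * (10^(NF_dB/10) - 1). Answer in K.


NF_lin = 10^(2.64/10) = 1.836538
Te = 290 * (1.836538 - 1) = 242.6 K

242.6 K


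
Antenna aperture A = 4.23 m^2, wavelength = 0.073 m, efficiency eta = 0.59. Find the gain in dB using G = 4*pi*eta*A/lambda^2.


G_linear = 4*pi*0.59*4.23/0.073^2 = 5885.14
G_dB = 10*log10(5885.14) = 37.7 dB

37.7 dB


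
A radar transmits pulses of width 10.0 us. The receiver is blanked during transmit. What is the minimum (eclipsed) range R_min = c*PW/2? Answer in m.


R_min = 3e8 * 10.0e-6 / 2 = 1500.0 m

1500.0 m


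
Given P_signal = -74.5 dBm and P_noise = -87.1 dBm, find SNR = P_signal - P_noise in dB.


SNR = -74.5 - (-87.1) = 12.6 dB

12.6 dB


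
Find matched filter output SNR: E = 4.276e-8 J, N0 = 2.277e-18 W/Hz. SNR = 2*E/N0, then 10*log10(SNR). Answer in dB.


SNR_lin = 2 * 4.276e-8 / 2.277e-18 = 3.756e10
SNR_dB = 10*log10(3.756e10) = 105.7 dB

105.7 dB


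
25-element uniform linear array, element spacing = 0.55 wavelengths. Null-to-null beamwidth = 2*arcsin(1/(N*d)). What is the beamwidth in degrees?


1/(N*d) = 1/(25*0.55) = 0.072727
BW = 2*arcsin(0.072727) = 8.3 degrees

8.3 degrees


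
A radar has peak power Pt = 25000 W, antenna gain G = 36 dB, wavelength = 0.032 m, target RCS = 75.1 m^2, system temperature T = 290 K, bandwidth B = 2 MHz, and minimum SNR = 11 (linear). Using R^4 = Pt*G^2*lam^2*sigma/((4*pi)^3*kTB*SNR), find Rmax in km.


G_lin = 10^(36/10) = 3981.071706
R^4 = 25000 * 3981.071706^2 * 0.032^2 * 75.1 / ((4*pi)^3 * 1.38e-23 * 290 * 2000000.0 * 11)
R^4 = 1.74402e20 m^4
R_max = (1.74402e20)^(1/4) = 114917.9 m = 114.9 km

114.9 km


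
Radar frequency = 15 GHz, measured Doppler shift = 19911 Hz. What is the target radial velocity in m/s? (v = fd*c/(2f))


v = 19911 * 3e8 / (2 * 15000000000.0) = 199.1 m/s

199.1 m/s


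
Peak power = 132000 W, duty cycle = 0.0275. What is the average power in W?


P_avg = 132000 * 0.0275 = 3630.0 W

3630.0 W


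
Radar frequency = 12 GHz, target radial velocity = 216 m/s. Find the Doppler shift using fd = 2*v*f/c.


fd = 2 * 216 * 12000000000.0 / 3e8 = 17280.0 Hz

17280.0 Hz


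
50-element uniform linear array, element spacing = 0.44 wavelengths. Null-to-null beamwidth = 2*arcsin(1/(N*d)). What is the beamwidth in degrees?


1/(N*d) = 1/(50*0.44) = 0.045455
BW = 2*arcsin(0.045455) = 5.2 degrees

5.2 degrees


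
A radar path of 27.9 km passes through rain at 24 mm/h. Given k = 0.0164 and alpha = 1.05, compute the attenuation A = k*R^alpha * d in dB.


gamma = 0.0164 * 24^1.05 = 0.461387 dB/km
A = 0.461387 * 27.9 = 12.87 dB

12.87 dB


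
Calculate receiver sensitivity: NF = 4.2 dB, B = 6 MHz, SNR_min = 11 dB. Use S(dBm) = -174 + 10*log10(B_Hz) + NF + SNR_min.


10*log10(6000000.0) = 67.78
S = -174 + 67.78 + 4.2 + 11 = -91.0 dBm

-91.0 dBm


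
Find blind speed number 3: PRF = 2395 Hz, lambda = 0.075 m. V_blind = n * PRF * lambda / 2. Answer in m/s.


V_blind = 3 * 2395 * 0.075 / 2 = 269.4 m/s

269.4 m/s


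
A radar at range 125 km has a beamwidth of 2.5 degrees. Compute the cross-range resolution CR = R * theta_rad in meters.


BW_rad = 0.043633231
CR = 125000 * 0.043633231 = 5454.2 m

5454.2 m


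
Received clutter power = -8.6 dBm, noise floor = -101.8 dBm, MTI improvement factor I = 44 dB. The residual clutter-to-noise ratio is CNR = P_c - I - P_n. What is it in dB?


CNR = -8.6 - 44 - (-101.8) = 49.2 dB

49.2 dB


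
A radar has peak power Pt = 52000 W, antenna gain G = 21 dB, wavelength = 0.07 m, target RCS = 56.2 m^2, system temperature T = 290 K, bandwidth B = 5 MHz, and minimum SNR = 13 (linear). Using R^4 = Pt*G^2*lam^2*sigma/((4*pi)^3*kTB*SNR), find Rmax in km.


G_lin = 10^(21/10) = 125.892541
R^4 = 52000 * 125.892541^2 * 0.07^2 * 56.2 / ((4*pi)^3 * 1.38e-23 * 290 * 5000000.0 * 13)
R^4 = 4.39659e17 m^4
R_max = (4.39659e17)^(1/4) = 25750.1 m = 25.8 km

25.8 km


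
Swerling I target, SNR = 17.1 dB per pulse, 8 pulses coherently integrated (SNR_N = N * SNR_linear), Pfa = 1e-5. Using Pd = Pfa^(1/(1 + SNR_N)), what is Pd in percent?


SNR_lin = 10^(17.1/10) = 51.28614
SNR_N = 8 * 51.28614 = 410.28912
1/(1 + SNR_N) = 1/411.28912 = 0.0024314
Pd = (1e-5)^0.0024314 = 0.9724
Pd = 97.2%

97.2%


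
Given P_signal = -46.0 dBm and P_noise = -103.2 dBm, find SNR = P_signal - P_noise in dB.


SNR = -46.0 - (-103.2) = 57.2 dB

57.2 dB


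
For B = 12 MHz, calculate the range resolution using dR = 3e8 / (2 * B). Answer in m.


dR = 3e8 / (2 * 12000000.0) = 12.5 m

12.5 m


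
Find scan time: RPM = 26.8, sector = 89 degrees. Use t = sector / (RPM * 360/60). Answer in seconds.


t = 89 / (26.8 * 360) * 60 = 0.55 s

0.55 s


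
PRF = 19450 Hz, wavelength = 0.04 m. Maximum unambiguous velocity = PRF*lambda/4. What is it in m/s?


V_ua = 19450 * 0.04 / 4 = 194.5 m/s

194.5 m/s


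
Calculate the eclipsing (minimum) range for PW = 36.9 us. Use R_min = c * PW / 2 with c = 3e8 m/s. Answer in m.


R_min = 3e8 * 36.9e-6 / 2 = 5535.0 m

5535.0 m


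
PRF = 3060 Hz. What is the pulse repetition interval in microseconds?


PRI = 1/3060 = 0.0003267974 s = 326.8 us

326.8 us


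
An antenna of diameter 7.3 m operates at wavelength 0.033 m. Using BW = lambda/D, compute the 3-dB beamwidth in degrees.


BW_rad = 0.033 / 7.3 = 0.004521
BW_deg = 0.26 degrees

0.26 degrees


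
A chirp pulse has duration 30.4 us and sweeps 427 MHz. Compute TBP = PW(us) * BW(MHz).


TBP = 30.4 * 427 = 12980.8

12980.8


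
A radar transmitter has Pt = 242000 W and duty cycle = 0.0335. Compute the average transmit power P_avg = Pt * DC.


P_avg = 242000 * 0.0335 = 8107.0 W

8107.0 W


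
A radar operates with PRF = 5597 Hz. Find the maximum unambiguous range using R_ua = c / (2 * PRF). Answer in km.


R_ua = 3e8 / (2 * 5597) = 26800.1 m = 26.8 km

26.8 km


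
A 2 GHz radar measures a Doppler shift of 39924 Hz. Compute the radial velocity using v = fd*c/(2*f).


v = 39924 * 3e8 / (2 * 2000000000.0) = 2994.3 m/s

2994.3 m/s


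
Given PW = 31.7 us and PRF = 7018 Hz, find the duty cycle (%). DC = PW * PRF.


DC = 31.7e-6 * 7018 * 100 = 22.25%

22.25%


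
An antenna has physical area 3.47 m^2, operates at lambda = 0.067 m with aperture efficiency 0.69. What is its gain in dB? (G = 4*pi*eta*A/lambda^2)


G_linear = 4*pi*0.69*3.47/0.067^2 = 6702.53
G_dB = 10*log10(6702.53) = 38.3 dB

38.3 dB


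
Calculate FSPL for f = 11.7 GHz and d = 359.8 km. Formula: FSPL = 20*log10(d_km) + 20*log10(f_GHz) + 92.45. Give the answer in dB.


20*log10(359.8) = 51.12
20*log10(11.7) = 21.36
FSPL = 164.9 dB

164.9 dB


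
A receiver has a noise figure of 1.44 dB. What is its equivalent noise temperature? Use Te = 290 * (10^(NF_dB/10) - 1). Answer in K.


NF_lin = 10^(1.44/10) = 1.393157
Te = 290 * (1.393157 - 1) = 114.0 K

114.0 K


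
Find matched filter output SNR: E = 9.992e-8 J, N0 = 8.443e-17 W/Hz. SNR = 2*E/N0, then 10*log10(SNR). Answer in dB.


SNR_lin = 2 * 9.992e-8 / 8.443e-17 = 2.367e9
SNR_dB = 10*log10(2.367e9) = 93.7 dB

93.7 dB


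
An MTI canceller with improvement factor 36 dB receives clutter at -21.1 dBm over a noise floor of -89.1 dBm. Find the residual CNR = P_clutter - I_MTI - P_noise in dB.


CNR = -21.1 - 36 - (-89.1) = 32.0 dB

32.0 dB


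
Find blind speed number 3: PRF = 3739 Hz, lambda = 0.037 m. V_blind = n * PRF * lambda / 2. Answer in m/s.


V_blind = 3 * 3739 * 0.037 / 2 = 207.5 m/s

207.5 m/s


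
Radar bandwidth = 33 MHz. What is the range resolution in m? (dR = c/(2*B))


dR = 3e8 / (2 * 33000000.0) = 4.55 m

4.55 m


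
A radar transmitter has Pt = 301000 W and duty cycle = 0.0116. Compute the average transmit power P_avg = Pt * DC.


P_avg = 301000 * 0.0116 = 3491.6 W

3491.6 W


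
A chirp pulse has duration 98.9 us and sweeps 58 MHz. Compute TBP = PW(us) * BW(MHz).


TBP = 98.9 * 58 = 5736.2

5736.2


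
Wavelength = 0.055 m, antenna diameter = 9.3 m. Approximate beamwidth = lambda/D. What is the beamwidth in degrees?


BW_rad = 0.055 / 9.3 = 0.005914
BW_deg = 0.34 degrees

0.34 degrees


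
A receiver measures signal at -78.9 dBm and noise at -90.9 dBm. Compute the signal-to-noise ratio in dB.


SNR = -78.9 - (-90.9) = 12.0 dB

12.0 dB


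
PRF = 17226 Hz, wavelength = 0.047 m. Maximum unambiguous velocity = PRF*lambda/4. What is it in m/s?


V_ua = 17226 * 0.047 / 4 = 202.4 m/s

202.4 m/s


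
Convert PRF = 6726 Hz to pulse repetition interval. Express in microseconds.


PRI = 1/6726 = 0.0001486768 s = 148.7 us

148.7 us


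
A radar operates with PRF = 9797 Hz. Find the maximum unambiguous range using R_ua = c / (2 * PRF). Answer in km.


R_ua = 3e8 / (2 * 9797) = 15310.8 m = 15.3 km

15.3 km


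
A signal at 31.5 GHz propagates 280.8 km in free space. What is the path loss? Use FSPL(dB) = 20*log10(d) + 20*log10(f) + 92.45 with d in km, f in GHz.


20*log10(280.8) = 48.97
20*log10(31.5) = 29.97
FSPL = 171.4 dB

171.4 dB


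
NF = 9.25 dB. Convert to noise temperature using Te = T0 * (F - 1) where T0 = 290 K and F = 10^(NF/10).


NF_lin = 10^(9.25/10) = 8.413951
Te = 290 * (8.413951 - 1) = 2150.0 K

2150.0 K


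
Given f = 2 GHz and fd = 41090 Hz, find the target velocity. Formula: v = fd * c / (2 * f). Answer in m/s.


v = 41090 * 3e8 / (2 * 2000000000.0) = 3081.8 m/s

3081.8 m/s


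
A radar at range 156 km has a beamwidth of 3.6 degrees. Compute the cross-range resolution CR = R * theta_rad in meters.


BW_rad = 0.062831853
CR = 156000 * 0.062831853 = 9801.8 m

9801.8 m


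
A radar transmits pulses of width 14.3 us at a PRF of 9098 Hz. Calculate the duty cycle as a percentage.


DC = 14.3e-6 * 9098 * 100 = 13.01%

13.01%


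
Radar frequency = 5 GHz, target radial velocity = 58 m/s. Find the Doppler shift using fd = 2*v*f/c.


fd = 2 * 58 * 5000000000.0 / 3e8 = 1933.3 Hz

1933.3 Hz


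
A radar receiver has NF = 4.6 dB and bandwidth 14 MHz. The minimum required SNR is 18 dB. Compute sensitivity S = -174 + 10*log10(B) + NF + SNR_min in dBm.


10*log10(14000000.0) = 71.46
S = -174 + 71.46 + 4.6 + 18 = -79.9 dBm

-79.9 dBm


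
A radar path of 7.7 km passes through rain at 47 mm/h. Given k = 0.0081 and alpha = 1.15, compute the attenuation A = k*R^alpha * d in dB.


gamma = 0.0081 * 47^1.15 = 0.678262 dB/km
A = 0.678262 * 7.7 = 5.22 dB

5.22 dB


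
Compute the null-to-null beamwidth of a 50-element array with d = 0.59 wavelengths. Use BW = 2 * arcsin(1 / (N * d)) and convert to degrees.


1/(N*d) = 1/(50*0.59) = 0.033898
BW = 2*arcsin(0.033898) = 3.9 degrees

3.9 degrees


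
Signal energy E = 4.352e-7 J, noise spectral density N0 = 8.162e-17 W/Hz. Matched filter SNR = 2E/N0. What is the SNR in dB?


SNR_lin = 2 * 4.352e-7 / 8.162e-17 = 1.066e10
SNR_dB = 10*log10(1.066e10) = 100.3 dB

100.3 dB


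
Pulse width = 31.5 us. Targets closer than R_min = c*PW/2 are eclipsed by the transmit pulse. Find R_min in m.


R_min = 3e8 * 31.5e-6 / 2 = 4725.0 m

4725.0 m


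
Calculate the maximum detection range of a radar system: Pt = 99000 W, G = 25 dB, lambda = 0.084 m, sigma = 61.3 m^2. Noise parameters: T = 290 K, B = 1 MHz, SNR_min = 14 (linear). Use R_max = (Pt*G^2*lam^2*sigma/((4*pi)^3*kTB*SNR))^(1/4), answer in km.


G_lin = 10^(25/10) = 316.227766
R^4 = 99000 * 316.227766^2 * 0.084^2 * 61.3 / ((4*pi)^3 * 1.38e-23 * 290 * 1000000.0 * 14)
R^4 = 3.85141e19 m^4
R_max = (3.85141e19)^(1/4) = 78778.0 m = 78.8 km

78.8 km


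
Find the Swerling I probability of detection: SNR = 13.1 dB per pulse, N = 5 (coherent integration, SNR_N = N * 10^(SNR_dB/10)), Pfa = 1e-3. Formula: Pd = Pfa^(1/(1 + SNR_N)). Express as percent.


SNR_lin = 10^(13.1/10) = 20.41738
SNR_N = 5 * 20.41738 = 102.0869
1/(1 + SNR_N) = 1/103.0869 = 0.0097006
Pd = (1e-3)^0.0097006 = 0.93519
Pd = 93.5%

93.5%


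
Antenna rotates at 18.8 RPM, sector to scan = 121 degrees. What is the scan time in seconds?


t = 121 / (18.8 * 360) * 60 = 1.07 s

1.07 s


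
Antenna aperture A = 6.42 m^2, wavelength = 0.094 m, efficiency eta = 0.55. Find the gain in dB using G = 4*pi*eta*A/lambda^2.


G_linear = 4*pi*0.55*6.42/0.094^2 = 5021.71
G_dB = 10*log10(5021.71) = 37.0 dB

37.0 dB


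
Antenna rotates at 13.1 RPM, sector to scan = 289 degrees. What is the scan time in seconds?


t = 289 / (13.1 * 360) * 60 = 3.68 s

3.68 s


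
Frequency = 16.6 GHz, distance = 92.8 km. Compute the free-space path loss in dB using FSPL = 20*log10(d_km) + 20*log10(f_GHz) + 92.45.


20*log10(92.8) = 39.35
20*log10(16.6) = 24.4
FSPL = 156.2 dB

156.2 dB


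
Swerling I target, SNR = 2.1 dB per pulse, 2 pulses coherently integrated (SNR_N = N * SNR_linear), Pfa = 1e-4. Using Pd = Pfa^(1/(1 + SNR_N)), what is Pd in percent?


SNR_lin = 10^(2.1/10) = 1.62181
SNR_N = 2 * 1.62181 = 3.24362
1/(1 + SNR_N) = 1/4.24362 = 0.2356479
Pd = (1e-4)^0.2356479 = 0.11413
Pd = 11.4%

11.4%


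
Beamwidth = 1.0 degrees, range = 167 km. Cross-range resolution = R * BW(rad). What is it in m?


BW_rad = 0.017453293
CR = 167000 * 0.017453293 = 2914.7 m

2914.7 m


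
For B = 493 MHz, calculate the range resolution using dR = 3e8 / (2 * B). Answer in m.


dR = 3e8 / (2 * 493000000.0) = 0.3 m

0.3 m


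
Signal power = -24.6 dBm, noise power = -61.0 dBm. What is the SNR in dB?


SNR = -24.6 - (-61.0) = 36.4 dB

36.4 dB


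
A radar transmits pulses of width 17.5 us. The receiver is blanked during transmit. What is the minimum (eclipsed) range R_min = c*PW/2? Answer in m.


R_min = 3e8 * 17.5e-6 / 2 = 2625.0 m

2625.0 m


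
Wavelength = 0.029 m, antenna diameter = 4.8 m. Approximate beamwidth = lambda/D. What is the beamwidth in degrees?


BW_rad = 0.029 / 4.8 = 0.006042
BW_deg = 0.35 degrees

0.35 degrees


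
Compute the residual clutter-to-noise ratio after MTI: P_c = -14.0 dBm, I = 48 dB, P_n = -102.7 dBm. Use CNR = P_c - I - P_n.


CNR = -14.0 - 48 - (-102.7) = 40.7 dB

40.7 dB


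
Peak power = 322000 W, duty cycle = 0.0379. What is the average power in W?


P_avg = 322000 * 0.0379 = 12203.8 W

12203.8 W


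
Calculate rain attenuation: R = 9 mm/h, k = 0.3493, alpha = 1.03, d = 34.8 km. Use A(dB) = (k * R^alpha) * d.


gamma = 0.3493 * 9^1.03 = 3.357905 dB/km
A = 3.357905 * 34.8 = 116.86 dB

116.86 dB


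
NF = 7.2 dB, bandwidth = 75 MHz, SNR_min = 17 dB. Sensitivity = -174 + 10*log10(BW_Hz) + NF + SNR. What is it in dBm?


10*log10(75000000.0) = 78.75
S = -174 + 78.75 + 7.2 + 17 = -71.0 dBm

-71.0 dBm


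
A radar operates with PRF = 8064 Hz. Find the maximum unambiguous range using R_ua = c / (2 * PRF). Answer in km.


R_ua = 3e8 / (2 * 8064) = 18601.2 m = 18.6 km

18.6 km


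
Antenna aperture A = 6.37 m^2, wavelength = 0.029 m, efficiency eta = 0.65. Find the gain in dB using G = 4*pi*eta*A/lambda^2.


G_linear = 4*pi*0.65*6.37/0.029^2 = 61868.08
G_dB = 10*log10(61868.08) = 47.9 dB

47.9 dB


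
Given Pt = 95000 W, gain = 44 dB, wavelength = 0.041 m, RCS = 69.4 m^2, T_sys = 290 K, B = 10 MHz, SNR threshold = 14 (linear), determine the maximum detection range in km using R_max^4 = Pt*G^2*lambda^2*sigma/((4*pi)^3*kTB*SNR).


G_lin = 10^(44/10) = 25118.864315
R^4 = 95000 * 25118.864315^2 * 0.041^2 * 69.4 / ((4*pi)^3 * 1.38e-23 * 290 * 10000000.0 * 14)
R^4 = 6.2895e21 m^4
R_max = (6.2895e21)^(1/4) = 281613.9 m = 281.6 km

281.6 km


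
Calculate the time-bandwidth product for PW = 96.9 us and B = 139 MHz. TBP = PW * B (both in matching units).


TBP = 96.9 * 139 = 13469.1

13469.1


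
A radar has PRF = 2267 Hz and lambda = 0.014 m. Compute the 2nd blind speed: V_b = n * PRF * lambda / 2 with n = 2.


V_blind = 2 * 2267 * 0.014 / 2 = 31.7 m/s

31.7 m/s


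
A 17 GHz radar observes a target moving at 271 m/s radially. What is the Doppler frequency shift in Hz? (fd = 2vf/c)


fd = 2 * 271 * 17000000000.0 / 3e8 = 30713.3 Hz

30713.3 Hz


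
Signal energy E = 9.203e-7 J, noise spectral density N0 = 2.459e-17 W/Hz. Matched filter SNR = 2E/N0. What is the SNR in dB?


SNR_lin = 2 * 9.203e-7 / 2.459e-17 = 7.485e10
SNR_dB = 10*log10(7.485e10) = 108.7 dB

108.7 dB


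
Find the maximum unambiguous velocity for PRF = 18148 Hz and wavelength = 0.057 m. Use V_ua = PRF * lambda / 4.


V_ua = 18148 * 0.057 / 4 = 258.6 m/s

258.6 m/s


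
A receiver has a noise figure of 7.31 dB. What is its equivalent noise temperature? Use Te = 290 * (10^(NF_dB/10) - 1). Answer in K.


NF_lin = 10^(7.31/10) = 5.382698
Te = 290 * (5.382698 - 1) = 1271.0 K

1271.0 K


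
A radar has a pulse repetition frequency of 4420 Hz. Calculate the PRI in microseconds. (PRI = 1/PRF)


PRI = 1/4420 = 0.0002262443 s = 226.2 us

226.2 us


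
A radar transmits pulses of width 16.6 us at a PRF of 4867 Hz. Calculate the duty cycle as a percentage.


DC = 16.6e-6 * 4867 * 100 = 8.08%

8.08%


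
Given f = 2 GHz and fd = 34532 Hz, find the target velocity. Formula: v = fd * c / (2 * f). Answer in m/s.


v = 34532 * 3e8 / (2 * 2000000000.0) = 2589.9 m/s

2589.9 m/s


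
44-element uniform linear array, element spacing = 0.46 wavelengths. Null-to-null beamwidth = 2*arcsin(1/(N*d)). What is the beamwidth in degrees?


1/(N*d) = 1/(44*0.46) = 0.049407
BW = 2*arcsin(0.049407) = 5.7 degrees

5.7 degrees


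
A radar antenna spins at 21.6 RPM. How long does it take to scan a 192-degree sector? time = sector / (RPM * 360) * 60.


t = 192 / (21.6 * 360) * 60 = 1.48 s

1.48 s


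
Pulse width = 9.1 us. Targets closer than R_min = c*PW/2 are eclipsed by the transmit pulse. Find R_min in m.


R_min = 3e8 * 9.1e-6 / 2 = 1365.0 m

1365.0 m


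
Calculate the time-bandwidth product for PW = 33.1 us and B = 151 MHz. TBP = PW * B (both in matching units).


TBP = 33.1 * 151 = 4998.1

4998.1


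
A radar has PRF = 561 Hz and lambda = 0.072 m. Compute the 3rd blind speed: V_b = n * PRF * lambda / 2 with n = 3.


V_blind = 3 * 561 * 0.072 / 2 = 60.6 m/s

60.6 m/s


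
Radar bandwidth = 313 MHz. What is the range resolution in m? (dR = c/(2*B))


dR = 3e8 / (2 * 313000000.0) = 0.48 m

0.48 m


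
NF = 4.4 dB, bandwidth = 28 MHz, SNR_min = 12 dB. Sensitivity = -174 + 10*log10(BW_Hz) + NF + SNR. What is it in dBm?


10*log10(28000000.0) = 74.47
S = -174 + 74.47 + 4.4 + 12 = -83.1 dBm

-83.1 dBm


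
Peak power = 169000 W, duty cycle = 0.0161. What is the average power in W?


P_avg = 169000 * 0.0161 = 2720.9 W

2720.9 W


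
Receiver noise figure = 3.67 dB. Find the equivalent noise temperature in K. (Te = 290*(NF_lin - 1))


NF_lin = 10^(3.67/10) = 2.328091
Te = 290 * (2.328091 - 1) = 385.1 K

385.1 K


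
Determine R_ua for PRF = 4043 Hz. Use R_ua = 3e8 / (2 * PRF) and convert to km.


R_ua = 3e8 / (2 * 4043) = 37101.2 m = 37.1 km

37.1 km


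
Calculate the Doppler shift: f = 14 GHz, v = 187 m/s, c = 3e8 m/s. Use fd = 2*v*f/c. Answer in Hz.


fd = 2 * 187 * 14000000000.0 / 3e8 = 17453.3 Hz

17453.3 Hz


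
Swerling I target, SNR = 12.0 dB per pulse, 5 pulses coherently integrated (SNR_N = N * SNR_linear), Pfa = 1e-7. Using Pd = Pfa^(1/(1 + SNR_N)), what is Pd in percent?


SNR_lin = 10^(12.0/10) = 15.84893
SNR_N = 5 * 15.84893 = 79.24465
1/(1 + SNR_N) = 1/80.24465 = 0.0124619
Pd = (1e-7)^0.0124619 = 0.81803
Pd = 81.8%

81.8%


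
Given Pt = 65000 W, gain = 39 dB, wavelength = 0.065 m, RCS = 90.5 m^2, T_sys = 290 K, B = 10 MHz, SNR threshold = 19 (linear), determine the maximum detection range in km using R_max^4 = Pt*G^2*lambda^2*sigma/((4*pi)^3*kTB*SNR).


G_lin = 10^(39/10) = 7943.282347
R^4 = 65000 * 7943.282347^2 * 0.065^2 * 90.5 / ((4*pi)^3 * 1.38e-23 * 290 * 10000000.0 * 19)
R^4 = 1.03927e21 m^4
R_max = (1.03927e21)^(1/4) = 179548.6 m = 179.5 km

179.5 km


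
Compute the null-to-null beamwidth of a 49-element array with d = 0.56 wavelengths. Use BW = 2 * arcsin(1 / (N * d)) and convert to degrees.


1/(N*d) = 1/(49*0.56) = 0.036443
BW = 2*arcsin(0.036443) = 4.2 degrees

4.2 degrees


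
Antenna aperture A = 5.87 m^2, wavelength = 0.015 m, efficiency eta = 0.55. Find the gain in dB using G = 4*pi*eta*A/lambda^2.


G_linear = 4*pi*0.55*5.87/0.015^2 = 180313.46
G_dB = 10*log10(180313.46) = 52.6 dB

52.6 dB


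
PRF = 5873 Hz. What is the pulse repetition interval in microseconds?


PRI = 1/5873 = 0.0001702707 s = 170.3 us

170.3 us


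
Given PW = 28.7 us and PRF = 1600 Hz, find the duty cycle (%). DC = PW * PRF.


DC = 28.7e-6 * 1600 * 100 = 4.59%

4.59%


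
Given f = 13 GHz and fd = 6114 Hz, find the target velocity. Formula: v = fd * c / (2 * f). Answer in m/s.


v = 6114 * 3e8 / (2 * 13000000000.0) = 70.5 m/s

70.5 m/s


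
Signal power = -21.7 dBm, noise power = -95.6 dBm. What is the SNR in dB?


SNR = -21.7 - (-95.6) = 73.9 dB

73.9 dB


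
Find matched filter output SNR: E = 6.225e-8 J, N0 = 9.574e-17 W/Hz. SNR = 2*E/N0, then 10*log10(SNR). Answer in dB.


SNR_lin = 2 * 6.225e-8 / 9.574e-17 = 1.3e9
SNR_dB = 10*log10(1.3e9) = 91.1 dB

91.1 dB


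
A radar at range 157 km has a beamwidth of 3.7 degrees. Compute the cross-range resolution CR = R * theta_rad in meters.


BW_rad = 0.064577182
CR = 157000 * 0.064577182 = 10138.6 m

10138.6 m


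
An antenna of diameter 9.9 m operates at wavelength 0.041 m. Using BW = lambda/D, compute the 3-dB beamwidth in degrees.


BW_rad = 0.041 / 9.9 = 0.004141
BW_deg = 0.24 degrees

0.24 degrees


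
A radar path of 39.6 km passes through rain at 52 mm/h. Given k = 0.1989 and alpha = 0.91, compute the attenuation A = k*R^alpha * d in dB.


gamma = 0.1989 * 52^0.91 = 7.24766 dB/km
A = 7.24766 * 39.6 = 287.01 dB

287.01 dB


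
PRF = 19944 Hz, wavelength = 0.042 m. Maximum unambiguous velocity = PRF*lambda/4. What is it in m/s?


V_ua = 19944 * 0.042 / 4 = 209.4 m/s

209.4 m/s


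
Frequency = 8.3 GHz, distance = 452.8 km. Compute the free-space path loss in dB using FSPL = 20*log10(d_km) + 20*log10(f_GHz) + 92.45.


20*log10(452.8) = 53.12
20*log10(8.3) = 18.38
FSPL = 163.9 dB

163.9 dB


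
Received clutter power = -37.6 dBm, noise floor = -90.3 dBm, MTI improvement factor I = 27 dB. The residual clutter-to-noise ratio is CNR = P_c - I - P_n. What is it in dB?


CNR = -37.6 - 27 - (-90.3) = 25.7 dB

25.7 dB


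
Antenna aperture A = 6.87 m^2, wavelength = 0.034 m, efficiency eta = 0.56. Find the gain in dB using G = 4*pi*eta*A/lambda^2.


G_linear = 4*pi*0.56*6.87/0.034^2 = 41821.23
G_dB = 10*log10(41821.23) = 46.2 dB

46.2 dB


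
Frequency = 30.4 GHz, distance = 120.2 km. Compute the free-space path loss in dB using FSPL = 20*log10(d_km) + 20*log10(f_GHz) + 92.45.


20*log10(120.2) = 41.6
20*log10(30.4) = 29.66
FSPL = 163.7 dB

163.7 dB


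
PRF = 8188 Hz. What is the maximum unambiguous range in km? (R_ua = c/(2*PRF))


R_ua = 3e8 / (2 * 8188) = 18319.5 m = 18.3 km

18.3 km


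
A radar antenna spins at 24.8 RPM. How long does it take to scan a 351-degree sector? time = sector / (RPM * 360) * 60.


t = 351 / (24.8 * 360) * 60 = 2.36 s

2.36 s


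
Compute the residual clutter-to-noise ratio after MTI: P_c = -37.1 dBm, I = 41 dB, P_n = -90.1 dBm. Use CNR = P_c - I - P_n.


CNR = -37.1 - 41 - (-90.1) = 12.0 dB

12.0 dB


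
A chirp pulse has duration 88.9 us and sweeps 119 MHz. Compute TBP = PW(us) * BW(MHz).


TBP = 88.9 * 119 = 10579.1

10579.1


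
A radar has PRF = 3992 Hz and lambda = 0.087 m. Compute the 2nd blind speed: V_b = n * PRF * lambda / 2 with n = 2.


V_blind = 2 * 3992 * 0.087 / 2 = 347.3 m/s

347.3 m/s


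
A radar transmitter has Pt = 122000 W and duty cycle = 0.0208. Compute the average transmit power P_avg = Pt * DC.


P_avg = 122000 * 0.0208 = 2537.6 W

2537.6 W


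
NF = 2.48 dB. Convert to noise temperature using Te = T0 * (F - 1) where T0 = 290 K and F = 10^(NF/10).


NF_lin = 10^(2.48/10) = 1.770109
Te = 290 * (1.770109 - 1) = 223.3 K

223.3 K


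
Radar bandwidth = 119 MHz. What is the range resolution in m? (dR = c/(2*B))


dR = 3e8 / (2 * 119000000.0) = 1.26 m

1.26 m


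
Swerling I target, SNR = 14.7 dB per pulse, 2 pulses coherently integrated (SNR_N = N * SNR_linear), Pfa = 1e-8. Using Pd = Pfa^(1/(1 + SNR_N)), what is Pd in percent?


SNR_lin = 10^(14.7/10) = 29.51209
SNR_N = 2 * 29.51209 = 59.02418
1/(1 + SNR_N) = 1/60.02418 = 0.01666
Pd = (1e-8)^0.01666 = 0.73573
Pd = 73.6%

73.6%


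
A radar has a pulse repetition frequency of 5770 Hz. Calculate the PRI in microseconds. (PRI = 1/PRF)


PRI = 1/5770 = 0.0001733102 s = 173.3 us

173.3 us


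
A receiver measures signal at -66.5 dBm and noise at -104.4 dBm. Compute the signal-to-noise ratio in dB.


SNR = -66.5 - (-104.4) = 37.9 dB

37.9 dB


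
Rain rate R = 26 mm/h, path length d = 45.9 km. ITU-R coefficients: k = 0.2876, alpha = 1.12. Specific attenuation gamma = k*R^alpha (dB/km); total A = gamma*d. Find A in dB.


gamma = 0.2876 * 26^1.12 = 11.055007 dB/km
A = 11.055007 * 45.9 = 507.42 dB

507.42 dB


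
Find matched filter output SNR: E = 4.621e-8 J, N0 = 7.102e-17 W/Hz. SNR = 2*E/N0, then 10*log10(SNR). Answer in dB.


SNR_lin = 2 * 4.621e-8 / 7.102e-17 = 1.301e9
SNR_dB = 10*log10(1.301e9) = 91.1 dB

91.1 dB


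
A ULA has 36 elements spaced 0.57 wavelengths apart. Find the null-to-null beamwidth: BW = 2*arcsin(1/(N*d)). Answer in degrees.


1/(N*d) = 1/(36*0.57) = 0.048733
BW = 2*arcsin(0.048733) = 5.6 degrees

5.6 degrees


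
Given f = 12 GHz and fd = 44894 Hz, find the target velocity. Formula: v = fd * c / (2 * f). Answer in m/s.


v = 44894 * 3e8 / (2 * 12000000000.0) = 561.2 m/s

561.2 m/s


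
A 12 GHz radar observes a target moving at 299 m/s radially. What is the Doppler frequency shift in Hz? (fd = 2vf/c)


fd = 2 * 299 * 12000000000.0 / 3e8 = 23920.0 Hz

23920.0 Hz


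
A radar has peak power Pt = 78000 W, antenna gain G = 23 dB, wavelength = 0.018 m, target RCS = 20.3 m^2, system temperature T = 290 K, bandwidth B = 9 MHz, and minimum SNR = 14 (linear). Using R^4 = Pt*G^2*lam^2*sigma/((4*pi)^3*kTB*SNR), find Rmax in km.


G_lin = 10^(23/10) = 199.526231
R^4 = 78000 * 199.526231^2 * 0.018^2 * 20.3 / ((4*pi)^3 * 1.38e-23 * 290 * 9000000.0 * 14)
R^4 = 2.04107e16 m^4
R_max = (2.04107e16)^(1/4) = 11952.7 m = 12.0 km

12.0 km


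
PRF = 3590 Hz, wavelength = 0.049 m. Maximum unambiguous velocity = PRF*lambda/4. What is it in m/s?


V_ua = 3590 * 0.049 / 4 = 44.0 m/s

44.0 m/s


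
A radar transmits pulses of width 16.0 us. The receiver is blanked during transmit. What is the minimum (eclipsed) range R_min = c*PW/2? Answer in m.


R_min = 3e8 * 16.0e-6 / 2 = 2400.0 m

2400.0 m


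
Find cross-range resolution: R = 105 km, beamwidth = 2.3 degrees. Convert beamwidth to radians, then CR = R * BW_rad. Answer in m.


BW_rad = 0.040142573
CR = 105000 * 0.040142573 = 4215.0 m

4215.0 m


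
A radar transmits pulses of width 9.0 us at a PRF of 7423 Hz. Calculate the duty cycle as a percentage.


DC = 9.0e-6 * 7423 * 100 = 6.68%

6.68%


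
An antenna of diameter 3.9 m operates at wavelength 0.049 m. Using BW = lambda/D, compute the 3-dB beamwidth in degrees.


BW_rad = 0.049 / 3.9 = 0.012564
BW_deg = 0.72 degrees

0.72 degrees


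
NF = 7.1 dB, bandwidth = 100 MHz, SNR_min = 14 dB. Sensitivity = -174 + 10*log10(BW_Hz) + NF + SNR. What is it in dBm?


10*log10(100000000.0) = 80.0
S = -174 + 80.0 + 7.1 + 14 = -72.9 dBm

-72.9 dBm


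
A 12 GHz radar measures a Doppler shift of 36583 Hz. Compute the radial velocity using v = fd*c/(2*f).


v = 36583 * 3e8 / (2 * 12000000000.0) = 457.3 m/s

457.3 m/s


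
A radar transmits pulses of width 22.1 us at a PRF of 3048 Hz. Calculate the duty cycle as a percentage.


DC = 22.1e-6 * 3048 * 100 = 6.74%

6.74%


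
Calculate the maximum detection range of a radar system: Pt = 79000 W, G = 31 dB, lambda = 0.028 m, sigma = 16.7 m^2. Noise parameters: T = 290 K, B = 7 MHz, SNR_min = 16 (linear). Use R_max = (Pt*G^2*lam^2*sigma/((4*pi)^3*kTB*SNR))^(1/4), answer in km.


G_lin = 10^(31/10) = 1258.925412
R^4 = 79000 * 1258.925412^2 * 0.028^2 * 16.7 / ((4*pi)^3 * 1.38e-23 * 290 * 7000000.0 * 16)
R^4 = 1.84304e18 m^4
R_max = (1.84304e18)^(1/4) = 36845.4 m = 36.8 km

36.8 km


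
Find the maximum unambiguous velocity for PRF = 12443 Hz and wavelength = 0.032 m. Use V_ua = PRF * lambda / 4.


V_ua = 12443 * 0.032 / 4 = 99.5 m/s

99.5 m/s


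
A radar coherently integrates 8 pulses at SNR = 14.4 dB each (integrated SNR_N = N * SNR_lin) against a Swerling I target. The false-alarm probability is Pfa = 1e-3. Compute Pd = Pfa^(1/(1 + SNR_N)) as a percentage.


SNR_lin = 10^(14.4/10) = 27.54229
SNR_N = 8 * 27.54229 = 220.33832
1/(1 + SNR_N) = 1/221.33832 = 0.004518
Pd = (1e-3)^0.004518 = 0.96927
Pd = 96.9%

96.9%


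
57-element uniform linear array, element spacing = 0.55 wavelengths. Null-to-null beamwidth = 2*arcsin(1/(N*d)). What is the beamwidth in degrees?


1/(N*d) = 1/(57*0.55) = 0.031898
BW = 2*arcsin(0.031898) = 3.7 degrees

3.7 degrees


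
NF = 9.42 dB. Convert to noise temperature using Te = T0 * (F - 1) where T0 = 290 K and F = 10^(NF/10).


NF_lin = 10^(9.42/10) = 8.749838
Te = 290 * (8.749838 - 1) = 2247.5 K

2247.5 K


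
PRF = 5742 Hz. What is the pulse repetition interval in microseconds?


PRI = 1/5742 = 0.0001741553 s = 174.2 us

174.2 us


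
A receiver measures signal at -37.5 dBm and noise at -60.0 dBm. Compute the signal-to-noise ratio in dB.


SNR = -37.5 - (-60.0) = 22.5 dB

22.5 dB


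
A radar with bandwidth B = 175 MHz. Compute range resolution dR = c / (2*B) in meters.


dR = 3e8 / (2 * 175000000.0) = 0.86 m

0.86 m


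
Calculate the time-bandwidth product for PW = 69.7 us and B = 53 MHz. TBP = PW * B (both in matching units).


TBP = 69.7 * 53 = 3694.1

3694.1


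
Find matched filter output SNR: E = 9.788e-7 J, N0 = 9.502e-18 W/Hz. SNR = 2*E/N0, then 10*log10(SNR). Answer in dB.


SNR_lin = 2 * 9.788e-7 / 9.502e-18 = 2.06e11
SNR_dB = 10*log10(2.06e11) = 113.1 dB

113.1 dB


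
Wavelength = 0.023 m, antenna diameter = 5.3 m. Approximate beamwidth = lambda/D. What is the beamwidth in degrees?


BW_rad = 0.023 / 5.3 = 0.00434
BW_deg = 0.25 degrees

0.25 degrees


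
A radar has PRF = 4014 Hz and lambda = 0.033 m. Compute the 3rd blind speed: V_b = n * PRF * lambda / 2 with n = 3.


V_blind = 3 * 4014 * 0.033 / 2 = 198.7 m/s

198.7 m/s


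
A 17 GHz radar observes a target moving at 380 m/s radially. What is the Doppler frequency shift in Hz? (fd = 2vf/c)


fd = 2 * 380 * 17000000000.0 / 3e8 = 43066.7 Hz

43066.7 Hz


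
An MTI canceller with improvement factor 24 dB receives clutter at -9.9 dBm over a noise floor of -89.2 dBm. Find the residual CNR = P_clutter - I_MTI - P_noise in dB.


CNR = -9.9 - 24 - (-89.2) = 55.3 dB

55.3 dB


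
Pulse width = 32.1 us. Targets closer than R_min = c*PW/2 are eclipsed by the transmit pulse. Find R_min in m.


R_min = 3e8 * 32.1e-6 / 2 = 4815.0 m

4815.0 m


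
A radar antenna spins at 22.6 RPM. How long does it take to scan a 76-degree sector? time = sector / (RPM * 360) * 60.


t = 76 / (22.6 * 360) * 60 = 0.56 s

0.56 s


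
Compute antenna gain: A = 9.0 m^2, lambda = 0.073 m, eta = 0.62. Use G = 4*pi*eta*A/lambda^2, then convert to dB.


G_linear = 4*pi*0.62*9.0/0.073^2 = 13158.26
G_dB = 10*log10(13158.26) = 41.2 dB

41.2 dB


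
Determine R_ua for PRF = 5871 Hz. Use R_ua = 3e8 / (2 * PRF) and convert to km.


R_ua = 3e8 / (2 * 5871) = 25549.3 m = 25.5 km

25.5 km


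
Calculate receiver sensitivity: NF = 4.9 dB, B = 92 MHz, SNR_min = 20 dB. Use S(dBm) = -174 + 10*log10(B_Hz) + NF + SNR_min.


10*log10(92000000.0) = 79.64
S = -174 + 79.64 + 4.9 + 20 = -69.5 dBm

-69.5 dBm


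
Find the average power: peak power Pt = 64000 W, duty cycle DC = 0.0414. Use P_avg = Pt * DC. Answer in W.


P_avg = 64000 * 0.0414 = 2649.6 W

2649.6 W


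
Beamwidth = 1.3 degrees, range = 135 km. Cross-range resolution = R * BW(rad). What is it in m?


BW_rad = 0.02268928
CR = 135000 * 0.02268928 = 3063.1 m

3063.1 m


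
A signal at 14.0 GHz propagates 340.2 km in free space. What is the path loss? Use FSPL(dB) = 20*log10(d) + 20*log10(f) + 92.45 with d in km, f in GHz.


20*log10(340.2) = 50.63
20*log10(14.0) = 22.92
FSPL = 166.0 dB

166.0 dB


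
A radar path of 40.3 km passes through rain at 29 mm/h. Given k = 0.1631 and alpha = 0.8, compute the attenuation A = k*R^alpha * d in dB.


gamma = 0.1631 * 29^0.8 = 2.411973 dB/km
A = 2.411973 * 40.3 = 97.2 dB

97.2 dB


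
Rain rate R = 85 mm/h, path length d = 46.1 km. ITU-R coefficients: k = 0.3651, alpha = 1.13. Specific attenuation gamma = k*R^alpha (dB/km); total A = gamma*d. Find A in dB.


gamma = 0.3651 * 85^1.13 = 55.291099 dB/km
A = 55.291099 * 46.1 = 2548.92 dB

2548.92 dB


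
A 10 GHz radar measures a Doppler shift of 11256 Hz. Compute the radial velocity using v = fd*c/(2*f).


v = 11256 * 3e8 / (2 * 10000000000.0) = 168.8 m/s

168.8 m/s


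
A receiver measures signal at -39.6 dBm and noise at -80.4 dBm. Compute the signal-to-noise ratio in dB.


SNR = -39.6 - (-80.4) = 40.8 dB

40.8 dB


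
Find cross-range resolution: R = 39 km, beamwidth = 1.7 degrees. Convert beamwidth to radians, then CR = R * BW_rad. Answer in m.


BW_rad = 0.029670597
CR = 39000 * 0.029670597 = 1157.2 m

1157.2 m


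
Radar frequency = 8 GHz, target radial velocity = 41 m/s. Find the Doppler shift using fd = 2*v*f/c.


fd = 2 * 41 * 8000000000.0 / 3e8 = 2186.7 Hz

2186.7 Hz


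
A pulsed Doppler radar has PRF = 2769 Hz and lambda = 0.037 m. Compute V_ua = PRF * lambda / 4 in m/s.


V_ua = 2769 * 0.037 / 4 = 25.6 m/s

25.6 m/s


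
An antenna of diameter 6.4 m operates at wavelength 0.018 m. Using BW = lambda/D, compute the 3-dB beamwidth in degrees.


BW_rad = 0.018 / 6.4 = 0.002812
BW_deg = 0.16 degrees

0.16 degrees


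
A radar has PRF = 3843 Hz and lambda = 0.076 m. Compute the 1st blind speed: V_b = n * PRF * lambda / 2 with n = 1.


V_blind = 1 * 3843 * 0.076 / 2 = 146.0 m/s

146.0 m/s


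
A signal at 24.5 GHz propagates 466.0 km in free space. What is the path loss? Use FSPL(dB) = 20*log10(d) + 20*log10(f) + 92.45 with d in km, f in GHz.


20*log10(466.0) = 53.37
20*log10(24.5) = 27.78
FSPL = 173.6 dB

173.6 dB


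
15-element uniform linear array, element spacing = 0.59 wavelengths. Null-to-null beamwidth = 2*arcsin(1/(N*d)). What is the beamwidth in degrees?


1/(N*d) = 1/(15*0.59) = 0.112994
BW = 2*arcsin(0.112994) = 13.0 degrees

13.0 degrees


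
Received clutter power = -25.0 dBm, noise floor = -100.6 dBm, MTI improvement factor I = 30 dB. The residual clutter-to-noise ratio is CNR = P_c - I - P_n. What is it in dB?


CNR = -25.0 - 30 - (-100.6) = 45.6 dB

45.6 dB


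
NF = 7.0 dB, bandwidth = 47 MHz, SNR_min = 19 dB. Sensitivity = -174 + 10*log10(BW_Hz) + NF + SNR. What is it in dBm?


10*log10(47000000.0) = 76.72
S = -174 + 76.72 + 7.0 + 19 = -71.3 dBm

-71.3 dBm


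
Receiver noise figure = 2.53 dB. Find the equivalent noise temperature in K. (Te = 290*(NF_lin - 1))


NF_lin = 10^(2.53/10) = 1.790606
Te = 290 * (1.790606 - 1) = 229.3 K

229.3 K


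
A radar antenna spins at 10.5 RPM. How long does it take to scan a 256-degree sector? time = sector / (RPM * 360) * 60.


t = 256 / (10.5 * 360) * 60 = 4.06 s

4.06 s


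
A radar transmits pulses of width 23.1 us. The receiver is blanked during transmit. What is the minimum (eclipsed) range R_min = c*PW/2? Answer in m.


R_min = 3e8 * 23.1e-6 / 2 = 3465.0 m

3465.0 m
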